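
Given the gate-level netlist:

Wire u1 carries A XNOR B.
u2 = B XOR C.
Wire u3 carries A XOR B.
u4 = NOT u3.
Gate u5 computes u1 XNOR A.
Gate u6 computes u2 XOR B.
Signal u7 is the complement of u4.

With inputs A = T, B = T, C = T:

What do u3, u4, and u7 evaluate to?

u3 = A XOR B = T XOR T = F
u4 = NOT u3 = NOT F = T
u7 = NOT u4 = NOT T = F

u3 = F, u4 = T, u7 = F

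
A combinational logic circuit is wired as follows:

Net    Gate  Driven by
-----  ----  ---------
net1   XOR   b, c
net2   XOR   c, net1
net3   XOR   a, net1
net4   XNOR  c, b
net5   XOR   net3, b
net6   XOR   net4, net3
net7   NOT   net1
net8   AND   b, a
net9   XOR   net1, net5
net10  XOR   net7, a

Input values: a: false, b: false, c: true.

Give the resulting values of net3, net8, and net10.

net3 = true  net8 = false  net10 = false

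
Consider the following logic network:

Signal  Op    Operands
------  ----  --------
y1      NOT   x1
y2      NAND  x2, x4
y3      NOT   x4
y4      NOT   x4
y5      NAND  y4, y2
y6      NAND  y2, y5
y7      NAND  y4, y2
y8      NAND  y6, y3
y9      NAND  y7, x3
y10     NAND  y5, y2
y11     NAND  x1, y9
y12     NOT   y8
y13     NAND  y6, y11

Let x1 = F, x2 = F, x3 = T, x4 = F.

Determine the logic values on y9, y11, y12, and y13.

y9 = T; y11 = T; y12 = T; y13 = F

y2 = x2 NAND x4 = F NAND F = T
y3 = NOT x4 = NOT F = T
y4 = NOT x4 = NOT F = T
y5 = y4 NAND y2 = T NAND T = F
y6 = y2 NAND y5 = T NAND F = T
y7 = y4 NAND y2 = T NAND T = F
y8 = y6 NAND y3 = T NAND T = F
y9 = y7 NAND x3 = F NAND T = T
y11 = x1 NAND y9 = F NAND T = T
y12 = NOT y8 = NOT F = T
y13 = y6 NAND y11 = T NAND T = F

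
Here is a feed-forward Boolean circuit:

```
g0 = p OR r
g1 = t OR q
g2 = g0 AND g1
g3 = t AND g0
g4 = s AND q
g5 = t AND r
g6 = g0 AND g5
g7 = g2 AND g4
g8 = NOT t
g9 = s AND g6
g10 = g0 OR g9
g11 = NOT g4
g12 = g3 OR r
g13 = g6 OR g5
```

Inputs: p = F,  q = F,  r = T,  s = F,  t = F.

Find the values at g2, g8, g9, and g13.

g0 = p OR r = F OR T = T
g1 = t OR q = F OR F = F
g2 = g0 AND g1 = T AND F = F
g5 = t AND r = F AND T = F
g6 = g0 AND g5 = T AND F = F
g8 = NOT t = NOT F = T
g9 = s AND g6 = F AND F = F
g13 = g6 OR g5 = F OR F = F

g2 = F, g8 = T, g9 = F, g13 = F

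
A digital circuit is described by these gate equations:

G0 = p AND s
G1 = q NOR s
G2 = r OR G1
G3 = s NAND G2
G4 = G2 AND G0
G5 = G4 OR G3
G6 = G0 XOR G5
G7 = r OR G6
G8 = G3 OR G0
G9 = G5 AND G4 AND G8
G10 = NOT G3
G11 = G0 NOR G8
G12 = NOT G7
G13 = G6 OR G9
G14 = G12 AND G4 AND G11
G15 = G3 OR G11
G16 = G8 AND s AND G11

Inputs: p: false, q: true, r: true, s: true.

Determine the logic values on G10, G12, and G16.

G10 = true  G12 = false  G16 = false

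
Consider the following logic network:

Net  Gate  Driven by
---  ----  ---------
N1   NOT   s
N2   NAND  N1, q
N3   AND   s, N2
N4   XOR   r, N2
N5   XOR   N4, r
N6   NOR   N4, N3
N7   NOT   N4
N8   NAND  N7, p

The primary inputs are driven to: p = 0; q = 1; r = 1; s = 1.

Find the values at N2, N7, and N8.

N2 = 1, N7 = 1, N8 = 1

N1 = NOT s = NOT 1 = 0
N2 = N1 NAND q = 0 NAND 1 = 1
N4 = r XOR N2 = 1 XOR 1 = 0
N7 = NOT N4 = NOT 0 = 1
N8 = N7 NAND p = 1 NAND 0 = 1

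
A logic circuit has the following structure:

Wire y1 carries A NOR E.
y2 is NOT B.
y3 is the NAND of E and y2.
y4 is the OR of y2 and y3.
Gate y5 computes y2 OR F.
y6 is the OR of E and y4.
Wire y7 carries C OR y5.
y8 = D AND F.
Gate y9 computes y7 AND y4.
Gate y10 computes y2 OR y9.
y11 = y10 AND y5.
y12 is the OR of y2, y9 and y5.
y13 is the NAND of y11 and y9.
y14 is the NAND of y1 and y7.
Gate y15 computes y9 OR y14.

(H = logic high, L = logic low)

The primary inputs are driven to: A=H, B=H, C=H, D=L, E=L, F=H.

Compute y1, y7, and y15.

y1 = A NOR E = H NOR L = L
y2 = NOT B = NOT H = L
y3 = E NAND y2 = L NAND L = H
y4 = y2 OR y3 = L OR H = H
y5 = y2 OR F = L OR H = H
y7 = C OR y5 = H OR H = H
y9 = y7 AND y4 = H AND H = H
y14 = y1 NAND y7 = L NAND H = H
y15 = y9 OR y14 = H OR H = H

y1 = L  y7 = H  y15 = H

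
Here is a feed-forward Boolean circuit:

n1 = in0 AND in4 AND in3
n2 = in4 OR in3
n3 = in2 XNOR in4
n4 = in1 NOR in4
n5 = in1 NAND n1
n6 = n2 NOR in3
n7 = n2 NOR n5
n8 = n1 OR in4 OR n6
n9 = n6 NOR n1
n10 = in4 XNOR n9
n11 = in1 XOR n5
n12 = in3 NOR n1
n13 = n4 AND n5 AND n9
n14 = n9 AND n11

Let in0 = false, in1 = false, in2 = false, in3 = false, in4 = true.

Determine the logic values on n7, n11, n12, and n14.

n7 = false, n11 = true, n12 = true, n14 = true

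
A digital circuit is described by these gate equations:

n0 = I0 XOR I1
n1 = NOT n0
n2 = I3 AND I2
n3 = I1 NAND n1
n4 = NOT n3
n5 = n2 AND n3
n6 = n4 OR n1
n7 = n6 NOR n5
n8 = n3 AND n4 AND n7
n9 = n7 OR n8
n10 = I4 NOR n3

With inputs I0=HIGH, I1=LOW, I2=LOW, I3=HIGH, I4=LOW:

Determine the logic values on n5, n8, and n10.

n0 = I0 XOR I1 = HIGH XOR LOW = HIGH
n1 = NOT n0 = NOT HIGH = LOW
n2 = I3 AND I2 = HIGH AND LOW = LOW
n3 = I1 NAND n1 = LOW NAND LOW = HIGH
n4 = NOT n3 = NOT HIGH = LOW
n5 = n2 AND n3 = LOW AND HIGH = LOW
n6 = n4 OR n1 = LOW OR LOW = LOW
n7 = n6 NOR n5 = LOW NOR LOW = HIGH
n8 = n3 AND n4 AND n7 = HIGH AND LOW AND HIGH = LOW
n10 = I4 NOR n3 = LOW NOR HIGH = LOW

n5 = LOW, n8 = LOW, n10 = LOW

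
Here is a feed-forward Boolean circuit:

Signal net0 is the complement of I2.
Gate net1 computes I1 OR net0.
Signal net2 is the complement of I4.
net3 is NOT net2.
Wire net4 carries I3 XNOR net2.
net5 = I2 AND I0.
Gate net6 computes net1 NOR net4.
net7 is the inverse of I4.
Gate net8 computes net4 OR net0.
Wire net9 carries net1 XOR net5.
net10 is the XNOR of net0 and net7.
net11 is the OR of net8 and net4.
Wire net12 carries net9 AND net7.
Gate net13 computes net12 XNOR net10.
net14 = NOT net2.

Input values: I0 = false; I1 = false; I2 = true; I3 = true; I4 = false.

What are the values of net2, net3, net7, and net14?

net2 = true, net3 = false, net7 = true, net14 = false

net2 = NOT I4 = NOT false = true
net3 = NOT net2 = NOT true = false
net7 = NOT I4 = NOT false = true
net14 = NOT net2 = NOT true = false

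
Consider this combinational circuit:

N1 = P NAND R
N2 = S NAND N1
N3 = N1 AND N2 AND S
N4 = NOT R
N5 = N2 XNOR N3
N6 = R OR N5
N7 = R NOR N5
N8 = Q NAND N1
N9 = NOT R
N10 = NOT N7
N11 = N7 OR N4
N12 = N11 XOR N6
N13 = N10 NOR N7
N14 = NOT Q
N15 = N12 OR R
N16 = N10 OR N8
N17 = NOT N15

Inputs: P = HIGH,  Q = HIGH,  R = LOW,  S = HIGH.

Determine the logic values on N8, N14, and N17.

N8 = LOW, N14 = LOW, N17 = HIGH

N1 = P NAND R = HIGH NAND LOW = HIGH
N2 = S NAND N1 = HIGH NAND HIGH = LOW
N3 = N1 AND N2 AND S = HIGH AND LOW AND HIGH = LOW
N4 = NOT R = NOT LOW = HIGH
N5 = N2 XNOR N3 = LOW XNOR LOW = HIGH
N6 = R OR N5 = LOW OR HIGH = HIGH
N7 = R NOR N5 = LOW NOR HIGH = LOW
N8 = Q NAND N1 = HIGH NAND HIGH = LOW
N11 = N7 OR N4 = LOW OR HIGH = HIGH
N12 = N11 XOR N6 = HIGH XOR HIGH = LOW
N14 = NOT Q = NOT HIGH = LOW
N15 = N12 OR R = LOW OR LOW = LOW
N17 = NOT N15 = NOT LOW = HIGH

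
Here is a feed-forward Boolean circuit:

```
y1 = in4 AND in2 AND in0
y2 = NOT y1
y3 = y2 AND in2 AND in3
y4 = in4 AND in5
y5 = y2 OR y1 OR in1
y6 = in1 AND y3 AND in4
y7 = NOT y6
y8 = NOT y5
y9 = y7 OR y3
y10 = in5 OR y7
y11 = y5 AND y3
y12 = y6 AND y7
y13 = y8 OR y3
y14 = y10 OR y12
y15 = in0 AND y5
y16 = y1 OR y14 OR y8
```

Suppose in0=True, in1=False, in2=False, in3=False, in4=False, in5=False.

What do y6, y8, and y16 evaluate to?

y6 = False; y8 = False; y16 = True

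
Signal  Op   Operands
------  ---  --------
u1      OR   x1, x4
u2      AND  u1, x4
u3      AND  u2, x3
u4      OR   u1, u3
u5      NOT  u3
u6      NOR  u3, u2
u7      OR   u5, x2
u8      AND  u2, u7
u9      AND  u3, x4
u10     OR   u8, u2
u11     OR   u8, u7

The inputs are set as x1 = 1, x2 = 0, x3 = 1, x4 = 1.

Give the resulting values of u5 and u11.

u1 = x1 OR x4 = 1 OR 1 = 1
u2 = u1 AND x4 = 1 AND 1 = 1
u3 = u2 AND x3 = 1 AND 1 = 1
u5 = NOT u3 = NOT 1 = 0
u7 = u5 OR x2 = 0 OR 0 = 0
u8 = u2 AND u7 = 1 AND 0 = 0
u11 = u8 OR u7 = 0 OR 0 = 0

u5 = 0, u11 = 0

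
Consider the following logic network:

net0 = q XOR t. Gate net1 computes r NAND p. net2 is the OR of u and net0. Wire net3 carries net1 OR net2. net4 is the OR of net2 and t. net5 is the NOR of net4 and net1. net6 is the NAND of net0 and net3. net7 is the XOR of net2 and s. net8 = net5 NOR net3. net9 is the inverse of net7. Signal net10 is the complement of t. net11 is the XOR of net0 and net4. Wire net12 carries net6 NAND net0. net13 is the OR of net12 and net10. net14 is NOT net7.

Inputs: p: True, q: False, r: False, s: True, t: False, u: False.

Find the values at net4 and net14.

net0 = q XOR t = False XOR False = False
net2 = u OR net0 = False OR False = False
net4 = net2 OR t = False OR False = False
net7 = net2 XOR s = False XOR True = True
net14 = NOT net7 = NOT True = False

net4 = False  net14 = False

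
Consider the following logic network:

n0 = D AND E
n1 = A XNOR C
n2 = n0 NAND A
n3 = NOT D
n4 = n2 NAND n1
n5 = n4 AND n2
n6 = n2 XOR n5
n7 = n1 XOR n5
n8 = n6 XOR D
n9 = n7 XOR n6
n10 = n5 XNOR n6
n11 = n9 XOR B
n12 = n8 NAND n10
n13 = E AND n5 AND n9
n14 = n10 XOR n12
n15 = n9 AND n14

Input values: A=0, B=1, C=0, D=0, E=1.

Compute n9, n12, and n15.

n9 = 0, n12 = 1, n15 = 0

n0 = D AND E = 0 AND 1 = 0
n1 = A XNOR C = 0 XNOR 0 = 1
n2 = n0 NAND A = 0 NAND 0 = 1
n4 = n2 NAND n1 = 1 NAND 1 = 0
n5 = n4 AND n2 = 0 AND 1 = 0
n6 = n2 XOR n5 = 1 XOR 0 = 1
n7 = n1 XOR n5 = 1 XOR 0 = 1
n8 = n6 XOR D = 1 XOR 0 = 1
n9 = n7 XOR n6 = 1 XOR 1 = 0
n10 = n5 XNOR n6 = 0 XNOR 1 = 0
n12 = n8 NAND n10 = 1 NAND 0 = 1
n14 = n10 XOR n12 = 0 XOR 1 = 1
n15 = n9 AND n14 = 0 AND 1 = 0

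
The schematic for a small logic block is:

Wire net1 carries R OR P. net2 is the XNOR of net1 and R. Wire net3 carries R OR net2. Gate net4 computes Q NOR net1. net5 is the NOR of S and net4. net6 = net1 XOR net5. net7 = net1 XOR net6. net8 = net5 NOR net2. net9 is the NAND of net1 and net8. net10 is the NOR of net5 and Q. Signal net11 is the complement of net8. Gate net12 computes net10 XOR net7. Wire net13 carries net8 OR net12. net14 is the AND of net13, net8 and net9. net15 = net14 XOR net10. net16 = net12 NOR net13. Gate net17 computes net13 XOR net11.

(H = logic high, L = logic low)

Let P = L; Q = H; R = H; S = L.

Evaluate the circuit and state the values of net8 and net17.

net1 = R OR P = H OR L = H
net2 = net1 XNOR R = H XNOR H = H
net4 = Q NOR net1 = H NOR H = L
net5 = S NOR net4 = L NOR L = H
net6 = net1 XOR net5 = H XOR H = L
net7 = net1 XOR net6 = H XOR L = H
net8 = net5 NOR net2 = H NOR H = L
net10 = net5 NOR Q = H NOR H = L
net11 = NOT net8 = NOT L = H
net12 = net10 XOR net7 = L XOR H = H
net13 = net8 OR net12 = L OR H = H
net17 = net13 XOR net11 = H XOR H = L

net8 = L  net17 = L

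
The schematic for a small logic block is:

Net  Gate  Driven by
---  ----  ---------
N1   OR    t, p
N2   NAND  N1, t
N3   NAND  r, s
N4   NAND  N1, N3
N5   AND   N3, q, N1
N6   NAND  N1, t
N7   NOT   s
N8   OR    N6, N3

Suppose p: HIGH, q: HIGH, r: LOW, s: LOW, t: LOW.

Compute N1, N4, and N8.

N1 = t OR p = LOW OR HIGH = HIGH
N3 = r NAND s = LOW NAND LOW = HIGH
N4 = N1 NAND N3 = HIGH NAND HIGH = LOW
N6 = N1 NAND t = HIGH NAND LOW = HIGH
N8 = N6 OR N3 = HIGH OR HIGH = HIGH

N1 = HIGH; N4 = LOW; N8 = HIGH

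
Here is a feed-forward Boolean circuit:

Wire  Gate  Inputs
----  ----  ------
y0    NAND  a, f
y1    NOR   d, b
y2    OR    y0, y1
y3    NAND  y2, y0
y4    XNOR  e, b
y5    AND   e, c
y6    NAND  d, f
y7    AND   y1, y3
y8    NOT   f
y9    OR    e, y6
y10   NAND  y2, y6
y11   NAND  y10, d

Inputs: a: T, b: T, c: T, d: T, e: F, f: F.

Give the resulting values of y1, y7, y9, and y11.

y0 = a NAND f = T NAND F = T
y1 = d NOR b = T NOR T = F
y2 = y0 OR y1 = T OR F = T
y3 = y2 NAND y0 = T NAND T = F
y6 = d NAND f = T NAND F = T
y7 = y1 AND y3 = F AND F = F
y9 = e OR y6 = F OR T = T
y10 = y2 NAND y6 = T NAND T = F
y11 = y10 NAND d = F NAND T = T

y1 = F  y7 = F  y9 = T  y11 = T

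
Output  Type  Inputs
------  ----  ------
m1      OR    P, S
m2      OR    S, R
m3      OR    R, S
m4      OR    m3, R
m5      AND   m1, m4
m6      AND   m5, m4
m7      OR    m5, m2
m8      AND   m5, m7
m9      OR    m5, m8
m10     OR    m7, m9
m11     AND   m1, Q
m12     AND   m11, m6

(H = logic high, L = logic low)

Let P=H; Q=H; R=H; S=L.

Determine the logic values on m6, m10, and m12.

m6 = H  m10 = H  m12 = H

m1 = P OR S = H OR L = H
m2 = S OR R = L OR H = H
m3 = R OR S = H OR L = H
m4 = m3 OR R = H OR H = H
m5 = m1 AND m4 = H AND H = H
m6 = m5 AND m4 = H AND H = H
m7 = m5 OR m2 = H OR H = H
m8 = m5 AND m7 = H AND H = H
m9 = m5 OR m8 = H OR H = H
m10 = m7 OR m9 = H OR H = H
m11 = m1 AND Q = H AND H = H
m12 = m11 AND m6 = H AND H = H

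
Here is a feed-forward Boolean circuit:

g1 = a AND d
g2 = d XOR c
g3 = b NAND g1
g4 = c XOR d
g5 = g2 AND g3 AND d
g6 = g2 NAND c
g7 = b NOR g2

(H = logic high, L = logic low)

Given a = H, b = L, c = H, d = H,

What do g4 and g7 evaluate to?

g4 = L, g7 = H

g2 = d XOR c = H XOR H = L
g4 = c XOR d = H XOR H = L
g7 = b NOR g2 = L NOR L = H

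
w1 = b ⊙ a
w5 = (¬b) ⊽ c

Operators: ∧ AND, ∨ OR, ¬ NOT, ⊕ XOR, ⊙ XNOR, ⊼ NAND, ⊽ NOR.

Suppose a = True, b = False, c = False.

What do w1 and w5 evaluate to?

w1 = False, w5 = False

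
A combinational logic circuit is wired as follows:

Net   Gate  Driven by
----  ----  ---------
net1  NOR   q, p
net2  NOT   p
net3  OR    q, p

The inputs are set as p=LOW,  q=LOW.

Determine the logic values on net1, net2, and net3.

net1 = HIGH, net2 = HIGH, net3 = LOW

net1 = q NOR p = LOW NOR LOW = HIGH
net2 = NOT p = NOT LOW = HIGH
net3 = q OR p = LOW OR LOW = LOW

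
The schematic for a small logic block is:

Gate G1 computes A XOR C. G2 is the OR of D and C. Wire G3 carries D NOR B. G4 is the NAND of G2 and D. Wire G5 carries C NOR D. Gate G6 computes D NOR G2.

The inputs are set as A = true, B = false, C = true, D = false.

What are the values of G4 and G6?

G4 = true  G6 = false

G2 = D OR C = false OR true = true
G4 = G2 NAND D = true NAND false = true
G6 = D NOR G2 = false NOR true = false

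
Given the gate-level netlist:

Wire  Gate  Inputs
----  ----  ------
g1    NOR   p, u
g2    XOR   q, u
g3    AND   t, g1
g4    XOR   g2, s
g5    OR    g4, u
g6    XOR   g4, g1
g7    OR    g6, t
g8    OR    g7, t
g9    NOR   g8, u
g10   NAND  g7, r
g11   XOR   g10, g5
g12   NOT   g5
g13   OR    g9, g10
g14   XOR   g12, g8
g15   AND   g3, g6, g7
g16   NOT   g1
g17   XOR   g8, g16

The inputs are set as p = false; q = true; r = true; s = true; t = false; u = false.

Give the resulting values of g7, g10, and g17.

g7 = true, g10 = false, g17 = true

g1 = p NOR u = false NOR false = true
g2 = q XOR u = true XOR false = true
g4 = g2 XOR s = true XOR true = false
g6 = g4 XOR g1 = false XOR true = true
g7 = g6 OR t = true OR false = true
g8 = g7 OR t = true OR false = true
g10 = g7 NAND r = true NAND true = false
g16 = NOT g1 = NOT true = false
g17 = g8 XOR g16 = true XOR false = true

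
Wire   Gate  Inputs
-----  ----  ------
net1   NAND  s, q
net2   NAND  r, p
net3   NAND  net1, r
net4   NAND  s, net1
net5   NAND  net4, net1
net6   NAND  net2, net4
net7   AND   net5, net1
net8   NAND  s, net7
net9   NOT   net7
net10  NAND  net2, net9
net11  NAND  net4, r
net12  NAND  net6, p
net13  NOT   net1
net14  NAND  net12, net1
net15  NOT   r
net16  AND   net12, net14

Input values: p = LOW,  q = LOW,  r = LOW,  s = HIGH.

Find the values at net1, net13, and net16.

net1 = s NAND q = HIGH NAND LOW = HIGH
net2 = r NAND p = LOW NAND LOW = HIGH
net4 = s NAND net1 = HIGH NAND HIGH = LOW
net6 = net2 NAND net4 = HIGH NAND LOW = HIGH
net12 = net6 NAND p = HIGH NAND LOW = HIGH
net13 = NOT net1 = NOT HIGH = LOW
net14 = net12 NAND net1 = HIGH NAND HIGH = LOW
net16 = net12 AND net14 = HIGH AND LOW = LOW

net1 = HIGH, net13 = LOW, net16 = LOW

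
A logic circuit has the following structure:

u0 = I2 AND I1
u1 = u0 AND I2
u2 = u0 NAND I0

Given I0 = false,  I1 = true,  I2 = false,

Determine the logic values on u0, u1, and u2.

u0 = false, u1 = false, u2 = true

u0 = I2 AND I1 = false AND true = false
u1 = u0 AND I2 = false AND false = false
u2 = u0 NAND I0 = false NAND false = true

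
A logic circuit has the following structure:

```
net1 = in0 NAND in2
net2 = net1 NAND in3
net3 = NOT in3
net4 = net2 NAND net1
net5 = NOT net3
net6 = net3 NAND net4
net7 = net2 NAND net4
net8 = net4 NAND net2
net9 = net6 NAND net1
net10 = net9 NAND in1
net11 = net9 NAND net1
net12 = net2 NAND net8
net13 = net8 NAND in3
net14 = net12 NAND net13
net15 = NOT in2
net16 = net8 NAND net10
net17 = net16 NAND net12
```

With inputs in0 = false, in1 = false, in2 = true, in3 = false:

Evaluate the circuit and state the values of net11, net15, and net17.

net1 = in0 NAND in2 = false NAND true = true
net2 = net1 NAND in3 = true NAND false = true
net3 = NOT in3 = NOT false = true
net4 = net2 NAND net1 = true NAND true = false
net6 = net3 NAND net4 = true NAND false = true
net8 = net4 NAND net2 = false NAND true = true
net9 = net6 NAND net1 = true NAND true = false
net10 = net9 NAND in1 = false NAND false = true
net11 = net9 NAND net1 = false NAND true = true
net12 = net2 NAND net8 = true NAND true = false
net15 = NOT in2 = NOT true = false
net16 = net8 NAND net10 = true NAND true = false
net17 = net16 NAND net12 = false NAND false = true

net11 = true; net15 = false; net17 = true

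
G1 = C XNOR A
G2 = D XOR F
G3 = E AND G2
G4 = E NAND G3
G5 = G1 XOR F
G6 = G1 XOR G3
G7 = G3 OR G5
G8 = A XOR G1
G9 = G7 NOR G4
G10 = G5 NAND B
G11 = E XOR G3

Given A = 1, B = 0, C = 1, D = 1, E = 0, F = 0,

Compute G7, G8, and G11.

G7 = 1, G8 = 0, G11 = 0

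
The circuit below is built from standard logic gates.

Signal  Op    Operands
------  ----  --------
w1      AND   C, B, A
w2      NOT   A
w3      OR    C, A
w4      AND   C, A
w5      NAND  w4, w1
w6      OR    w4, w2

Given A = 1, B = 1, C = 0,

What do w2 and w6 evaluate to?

w2 = NOT A = NOT 1 = 0
w4 = C AND A = 0 AND 1 = 0
w6 = w4 OR w2 = 0 OR 0 = 0

w2 = 0, w6 = 0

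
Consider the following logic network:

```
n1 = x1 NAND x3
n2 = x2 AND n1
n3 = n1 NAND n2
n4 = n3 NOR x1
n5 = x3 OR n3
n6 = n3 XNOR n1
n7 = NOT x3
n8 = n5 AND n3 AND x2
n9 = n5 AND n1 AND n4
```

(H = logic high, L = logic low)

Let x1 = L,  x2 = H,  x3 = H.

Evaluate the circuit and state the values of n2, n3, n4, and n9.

n2 = H, n3 = L, n4 = H, n9 = H

n1 = x1 NAND x3 = L NAND H = H
n2 = x2 AND n1 = H AND H = H
n3 = n1 NAND n2 = H NAND H = L
n4 = n3 NOR x1 = L NOR L = H
n5 = x3 OR n3 = H OR L = H
n9 = n5 AND n1 AND n4 = H AND H AND H = H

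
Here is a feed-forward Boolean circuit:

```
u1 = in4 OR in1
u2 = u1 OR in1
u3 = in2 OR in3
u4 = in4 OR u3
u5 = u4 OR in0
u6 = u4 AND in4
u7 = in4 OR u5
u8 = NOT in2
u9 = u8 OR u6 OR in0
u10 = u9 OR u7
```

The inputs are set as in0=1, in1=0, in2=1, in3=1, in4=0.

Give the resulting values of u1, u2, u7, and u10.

u1 = in4 OR in1 = 0 OR 0 = 0
u2 = u1 OR in1 = 0 OR 0 = 0
u3 = in2 OR in3 = 1 OR 1 = 1
u4 = in4 OR u3 = 0 OR 1 = 1
u5 = u4 OR in0 = 1 OR 1 = 1
u6 = u4 AND in4 = 1 AND 0 = 0
u7 = in4 OR u5 = 0 OR 1 = 1
u8 = NOT in2 = NOT 1 = 0
u9 = u8 OR u6 OR in0 = 0 OR 0 OR 1 = 1
u10 = u9 OR u7 = 1 OR 1 = 1

u1 = 0, u2 = 0, u7 = 1, u10 = 1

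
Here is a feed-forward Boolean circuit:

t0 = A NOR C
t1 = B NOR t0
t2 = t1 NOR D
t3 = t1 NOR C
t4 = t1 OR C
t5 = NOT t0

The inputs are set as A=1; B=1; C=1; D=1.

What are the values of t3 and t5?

t3 = 0, t5 = 1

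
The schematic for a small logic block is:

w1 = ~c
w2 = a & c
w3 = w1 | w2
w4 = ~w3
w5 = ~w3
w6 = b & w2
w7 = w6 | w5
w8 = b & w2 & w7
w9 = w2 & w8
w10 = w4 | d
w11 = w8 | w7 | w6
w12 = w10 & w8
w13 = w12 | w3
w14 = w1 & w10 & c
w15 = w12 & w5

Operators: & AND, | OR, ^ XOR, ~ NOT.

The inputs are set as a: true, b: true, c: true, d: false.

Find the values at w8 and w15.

w1 = NOT c = NOT true = false
w2 = a AND c = true AND true = true
w3 = w1 OR w2 = false OR true = true
w4 = NOT w3 = NOT true = false
w5 = NOT w3 = NOT true = false
w6 = b AND w2 = true AND true = true
w7 = w6 OR w5 = true OR false = true
w8 = b AND w2 AND w7 = true AND true AND true = true
w10 = w4 OR d = false OR false = false
w12 = w10 AND w8 = false AND true = false
w15 = w12 AND w5 = false AND false = false

w8 = true, w15 = false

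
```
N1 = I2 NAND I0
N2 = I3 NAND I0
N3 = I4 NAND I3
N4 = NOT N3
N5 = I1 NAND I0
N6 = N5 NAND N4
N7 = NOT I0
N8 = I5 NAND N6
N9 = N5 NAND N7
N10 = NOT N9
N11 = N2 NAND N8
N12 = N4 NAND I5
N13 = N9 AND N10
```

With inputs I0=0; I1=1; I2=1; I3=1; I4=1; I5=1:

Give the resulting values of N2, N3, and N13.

N2 = I3 NAND I0 = 1 NAND 0 = 1
N3 = I4 NAND I3 = 1 NAND 1 = 0
N5 = I1 NAND I0 = 1 NAND 0 = 1
N7 = NOT I0 = NOT 0 = 1
N9 = N5 NAND N7 = 1 NAND 1 = 0
N10 = NOT N9 = NOT 0 = 1
N13 = N9 AND N10 = 0 AND 1 = 0

N2 = 1, N3 = 0, N13 = 0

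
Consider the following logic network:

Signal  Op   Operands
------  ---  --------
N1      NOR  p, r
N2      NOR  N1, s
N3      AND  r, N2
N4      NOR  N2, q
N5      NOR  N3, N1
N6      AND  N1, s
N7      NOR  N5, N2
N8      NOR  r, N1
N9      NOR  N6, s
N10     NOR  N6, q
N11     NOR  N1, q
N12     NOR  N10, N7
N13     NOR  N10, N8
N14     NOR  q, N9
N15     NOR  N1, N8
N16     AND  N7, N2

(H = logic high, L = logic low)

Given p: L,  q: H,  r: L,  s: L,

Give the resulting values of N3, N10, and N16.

N3 = L, N10 = L, N16 = L

N1 = p NOR r = L NOR L = H
N2 = N1 NOR s = H NOR L = L
N3 = r AND N2 = L AND L = L
N5 = N3 NOR N1 = L NOR H = L
N6 = N1 AND s = H AND L = L
N7 = N5 NOR N2 = L NOR L = H
N10 = N6 NOR q = L NOR H = L
N16 = N7 AND N2 = H AND L = L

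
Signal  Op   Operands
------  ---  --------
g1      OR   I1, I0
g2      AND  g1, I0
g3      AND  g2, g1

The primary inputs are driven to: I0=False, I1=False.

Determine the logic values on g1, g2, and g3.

g1 = I1 OR I0 = False OR False = False
g2 = g1 AND I0 = False AND False = False
g3 = g2 AND g1 = False AND False = False

g1 = False, g2 = False, g3 = False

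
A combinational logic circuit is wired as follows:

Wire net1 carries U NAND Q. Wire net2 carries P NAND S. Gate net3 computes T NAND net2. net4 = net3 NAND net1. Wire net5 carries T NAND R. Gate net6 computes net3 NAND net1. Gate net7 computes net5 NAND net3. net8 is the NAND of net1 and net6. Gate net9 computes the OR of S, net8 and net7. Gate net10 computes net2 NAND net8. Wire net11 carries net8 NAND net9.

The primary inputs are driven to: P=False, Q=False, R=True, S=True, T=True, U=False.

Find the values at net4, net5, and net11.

net1 = U NAND Q = False NAND False = True
net2 = P NAND S = False NAND True = True
net3 = T NAND net2 = True NAND True = False
net4 = net3 NAND net1 = False NAND True = True
net5 = T NAND R = True NAND True = False
net6 = net3 NAND net1 = False NAND True = True
net7 = net5 NAND net3 = False NAND False = True
net8 = net1 NAND net6 = True NAND True = False
net9 = S OR net8 OR net7 = True OR False OR True = True
net11 = net8 NAND net9 = False NAND True = True

net4 = True  net5 = False  net11 = True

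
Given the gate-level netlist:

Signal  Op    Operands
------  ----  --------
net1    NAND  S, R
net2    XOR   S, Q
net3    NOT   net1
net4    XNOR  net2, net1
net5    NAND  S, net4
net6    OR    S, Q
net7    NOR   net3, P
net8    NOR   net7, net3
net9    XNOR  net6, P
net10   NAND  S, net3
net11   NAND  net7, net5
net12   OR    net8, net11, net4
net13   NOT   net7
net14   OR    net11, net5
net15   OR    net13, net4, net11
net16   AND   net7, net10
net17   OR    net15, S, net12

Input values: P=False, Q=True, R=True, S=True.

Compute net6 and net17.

net6 = True; net17 = True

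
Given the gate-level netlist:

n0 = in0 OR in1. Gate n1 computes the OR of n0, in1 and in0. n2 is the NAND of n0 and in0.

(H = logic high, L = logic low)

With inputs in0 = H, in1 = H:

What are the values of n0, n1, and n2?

n0 = H; n1 = H; n2 = L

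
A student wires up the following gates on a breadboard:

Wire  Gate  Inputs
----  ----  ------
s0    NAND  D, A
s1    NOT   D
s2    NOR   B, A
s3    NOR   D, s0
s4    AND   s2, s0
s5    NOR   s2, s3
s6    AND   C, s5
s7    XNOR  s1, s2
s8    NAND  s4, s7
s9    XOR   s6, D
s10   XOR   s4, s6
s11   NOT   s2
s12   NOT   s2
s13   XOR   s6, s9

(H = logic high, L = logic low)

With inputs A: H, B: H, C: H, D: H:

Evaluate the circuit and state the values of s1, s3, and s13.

s1 = L, s3 = L, s13 = H

s0 = D NAND A = H NAND H = L
s1 = NOT D = NOT H = L
s2 = B NOR A = H NOR H = L
s3 = D NOR s0 = H NOR L = L
s5 = s2 NOR s3 = L NOR L = H
s6 = C AND s5 = H AND H = H
s9 = s6 XOR D = H XOR H = L
s13 = s6 XOR s9 = H XOR L = H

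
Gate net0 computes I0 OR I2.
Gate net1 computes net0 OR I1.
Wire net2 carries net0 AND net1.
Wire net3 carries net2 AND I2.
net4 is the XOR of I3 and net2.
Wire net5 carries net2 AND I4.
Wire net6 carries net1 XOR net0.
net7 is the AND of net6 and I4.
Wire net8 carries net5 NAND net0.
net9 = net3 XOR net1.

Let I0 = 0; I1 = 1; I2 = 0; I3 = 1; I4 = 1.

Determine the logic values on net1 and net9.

net0 = I0 OR I2 = 0 OR 0 = 0
net1 = net0 OR I1 = 0 OR 1 = 1
net2 = net0 AND net1 = 0 AND 1 = 0
net3 = net2 AND I2 = 0 AND 0 = 0
net9 = net3 XOR net1 = 0 XOR 1 = 1

net1 = 1  net9 = 1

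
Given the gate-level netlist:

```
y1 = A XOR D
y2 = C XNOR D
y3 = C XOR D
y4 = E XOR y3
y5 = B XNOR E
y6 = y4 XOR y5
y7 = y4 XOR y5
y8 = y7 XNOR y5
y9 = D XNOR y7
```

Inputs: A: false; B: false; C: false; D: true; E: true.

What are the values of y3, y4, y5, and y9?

y3 = true; y4 = false; y5 = false; y9 = false

y3 = C XOR D = false XOR true = true
y4 = E XOR y3 = true XOR true = false
y5 = B XNOR E = false XNOR true = false
y7 = y4 XOR y5 = false XOR false = false
y9 = D XNOR y7 = true XNOR false = false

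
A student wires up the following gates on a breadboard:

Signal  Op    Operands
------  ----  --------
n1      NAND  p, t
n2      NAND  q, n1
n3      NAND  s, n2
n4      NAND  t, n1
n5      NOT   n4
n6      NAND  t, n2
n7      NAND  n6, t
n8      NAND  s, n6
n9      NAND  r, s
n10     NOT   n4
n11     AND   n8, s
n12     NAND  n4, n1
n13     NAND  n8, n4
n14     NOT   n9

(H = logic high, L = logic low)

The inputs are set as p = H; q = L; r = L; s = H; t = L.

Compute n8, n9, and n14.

n1 = p NAND t = H NAND L = H
n2 = q NAND n1 = L NAND H = H
n6 = t NAND n2 = L NAND H = H
n8 = s NAND n6 = H NAND H = L
n9 = r NAND s = L NAND H = H
n14 = NOT n9 = NOT H = L

n8 = L  n9 = H  n14 = L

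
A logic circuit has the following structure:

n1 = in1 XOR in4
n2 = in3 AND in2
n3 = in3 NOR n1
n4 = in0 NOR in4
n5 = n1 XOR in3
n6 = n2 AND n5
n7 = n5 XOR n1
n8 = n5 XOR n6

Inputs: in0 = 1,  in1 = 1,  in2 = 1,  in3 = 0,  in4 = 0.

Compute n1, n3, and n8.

n1 = in1 XOR in4 = 1 XOR 0 = 1
n2 = in3 AND in2 = 0 AND 1 = 0
n3 = in3 NOR n1 = 0 NOR 1 = 0
n5 = n1 XOR in3 = 1 XOR 0 = 1
n6 = n2 AND n5 = 0 AND 1 = 0
n8 = n5 XOR n6 = 1 XOR 0 = 1

n1 = 1, n3 = 0, n8 = 1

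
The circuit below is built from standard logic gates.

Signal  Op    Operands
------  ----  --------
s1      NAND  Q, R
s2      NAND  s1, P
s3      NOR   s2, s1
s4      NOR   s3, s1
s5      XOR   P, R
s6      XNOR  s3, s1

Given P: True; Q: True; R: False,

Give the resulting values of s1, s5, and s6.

s1 = Q NAND R = True NAND False = True
s2 = s1 NAND P = True NAND True = False
s3 = s2 NOR s1 = False NOR True = False
s5 = P XOR R = True XOR False = True
s6 = s3 XNOR s1 = False XNOR True = False

s1 = True, s5 = True, s6 = False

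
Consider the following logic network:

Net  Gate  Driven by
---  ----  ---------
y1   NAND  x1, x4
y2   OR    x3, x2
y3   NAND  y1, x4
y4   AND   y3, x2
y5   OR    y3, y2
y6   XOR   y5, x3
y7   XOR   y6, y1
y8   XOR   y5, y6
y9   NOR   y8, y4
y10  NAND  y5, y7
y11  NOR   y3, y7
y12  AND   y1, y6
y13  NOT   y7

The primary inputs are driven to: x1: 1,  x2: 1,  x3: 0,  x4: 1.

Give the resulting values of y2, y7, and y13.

y1 = x1 NAND x4 = 1 NAND 1 = 0
y2 = x3 OR x2 = 0 OR 1 = 1
y3 = y1 NAND x4 = 0 NAND 1 = 1
y5 = y3 OR y2 = 1 OR 1 = 1
y6 = y5 XOR x3 = 1 XOR 0 = 1
y7 = y6 XOR y1 = 1 XOR 0 = 1
y13 = NOT y7 = NOT 1 = 0

y2 = 1  y7 = 1  y13 = 0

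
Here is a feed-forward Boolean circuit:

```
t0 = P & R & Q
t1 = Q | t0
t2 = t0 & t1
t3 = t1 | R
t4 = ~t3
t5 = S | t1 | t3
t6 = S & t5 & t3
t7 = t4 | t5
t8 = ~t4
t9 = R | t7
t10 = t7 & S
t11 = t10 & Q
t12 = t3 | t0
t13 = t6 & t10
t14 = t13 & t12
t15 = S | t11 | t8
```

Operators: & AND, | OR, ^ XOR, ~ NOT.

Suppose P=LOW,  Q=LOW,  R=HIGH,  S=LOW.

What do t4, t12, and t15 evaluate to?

t0 = P AND R AND Q = LOW AND HIGH AND LOW = LOW
t1 = Q OR t0 = LOW OR LOW = LOW
t3 = t1 OR R = LOW OR HIGH = HIGH
t4 = NOT t3 = NOT HIGH = LOW
t5 = S OR t1 OR t3 = LOW OR LOW OR HIGH = HIGH
t7 = t4 OR t5 = LOW OR HIGH = HIGH
t8 = NOT t4 = NOT LOW = HIGH
t10 = t7 AND S = HIGH AND LOW = LOW
t11 = t10 AND Q = LOW AND LOW = LOW
t12 = t3 OR t0 = HIGH OR LOW = HIGH
t15 = S OR t11 OR t8 = LOW OR LOW OR HIGH = HIGH

t4 = LOW  t12 = HIGH  t15 = HIGH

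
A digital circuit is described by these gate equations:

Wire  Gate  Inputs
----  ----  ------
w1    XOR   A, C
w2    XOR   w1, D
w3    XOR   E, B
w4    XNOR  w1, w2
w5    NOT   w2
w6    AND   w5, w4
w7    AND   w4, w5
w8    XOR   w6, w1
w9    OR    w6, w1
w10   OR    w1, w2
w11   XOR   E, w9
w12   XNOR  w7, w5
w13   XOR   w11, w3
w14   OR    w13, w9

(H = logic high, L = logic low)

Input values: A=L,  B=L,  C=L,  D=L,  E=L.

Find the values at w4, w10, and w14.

w4 = H; w10 = L; w14 = H

w1 = A XOR C = L XOR L = L
w2 = w1 XOR D = L XOR L = L
w3 = E XOR B = L XOR L = L
w4 = w1 XNOR w2 = L XNOR L = H
w5 = NOT w2 = NOT L = H
w6 = w5 AND w4 = H AND H = H
w9 = w6 OR w1 = H OR L = H
w10 = w1 OR w2 = L OR L = L
w11 = E XOR w9 = L XOR H = H
w13 = w11 XOR w3 = H XOR L = H
w14 = w13 OR w9 = H OR H = H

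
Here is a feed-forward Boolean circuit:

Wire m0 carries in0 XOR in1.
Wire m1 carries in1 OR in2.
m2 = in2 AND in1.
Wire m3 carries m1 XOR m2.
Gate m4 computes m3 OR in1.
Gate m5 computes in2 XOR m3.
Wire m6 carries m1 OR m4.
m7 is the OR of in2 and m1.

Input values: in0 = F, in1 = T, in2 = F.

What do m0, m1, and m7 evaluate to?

m0 = T, m1 = T, m7 = T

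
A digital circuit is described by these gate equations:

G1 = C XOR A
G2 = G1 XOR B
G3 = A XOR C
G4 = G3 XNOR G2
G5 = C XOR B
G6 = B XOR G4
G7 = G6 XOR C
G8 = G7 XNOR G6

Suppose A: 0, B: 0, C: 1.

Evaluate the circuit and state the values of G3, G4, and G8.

G1 = C XOR A = 1 XOR 0 = 1
G2 = G1 XOR B = 1 XOR 0 = 1
G3 = A XOR C = 0 XOR 1 = 1
G4 = G3 XNOR G2 = 1 XNOR 1 = 1
G6 = B XOR G4 = 0 XOR 1 = 1
G7 = G6 XOR C = 1 XOR 1 = 0
G8 = G7 XNOR G6 = 0 XNOR 1 = 0

G3 = 1, G4 = 1, G8 = 0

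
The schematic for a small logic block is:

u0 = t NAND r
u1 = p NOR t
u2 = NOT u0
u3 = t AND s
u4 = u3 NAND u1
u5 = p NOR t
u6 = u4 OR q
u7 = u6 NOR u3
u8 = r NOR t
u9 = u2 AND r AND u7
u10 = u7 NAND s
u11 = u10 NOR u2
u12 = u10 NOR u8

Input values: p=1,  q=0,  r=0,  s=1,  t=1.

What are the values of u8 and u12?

u8 = 0, u12 = 0

u1 = p NOR t = 1 NOR 1 = 0
u3 = t AND s = 1 AND 1 = 1
u4 = u3 NAND u1 = 1 NAND 0 = 1
u6 = u4 OR q = 1 OR 0 = 1
u7 = u6 NOR u3 = 1 NOR 1 = 0
u8 = r NOR t = 0 NOR 1 = 0
u10 = u7 NAND s = 0 NAND 1 = 1
u12 = u10 NOR u8 = 1 NOR 0 = 0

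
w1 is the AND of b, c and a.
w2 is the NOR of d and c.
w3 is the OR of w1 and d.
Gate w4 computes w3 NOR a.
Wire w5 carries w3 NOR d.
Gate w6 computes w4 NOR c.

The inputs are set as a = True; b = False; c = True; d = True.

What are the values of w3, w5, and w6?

w1 = b AND c AND a = False AND True AND True = False
w3 = w1 OR d = False OR True = True
w4 = w3 NOR a = True NOR True = False
w5 = w3 NOR d = True NOR True = False
w6 = w4 NOR c = False NOR True = False

w3 = True, w5 = False, w6 = False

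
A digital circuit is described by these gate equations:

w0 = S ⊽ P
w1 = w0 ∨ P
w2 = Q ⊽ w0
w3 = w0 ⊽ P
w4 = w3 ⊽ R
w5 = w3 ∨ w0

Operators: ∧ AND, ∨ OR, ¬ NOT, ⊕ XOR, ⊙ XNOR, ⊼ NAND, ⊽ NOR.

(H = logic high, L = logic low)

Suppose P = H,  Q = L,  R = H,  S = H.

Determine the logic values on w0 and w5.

w0 = S NOR P = H NOR H = L
w3 = w0 NOR P = L NOR H = L
w5 = w3 OR w0 = L OR L = L

w0 = L, w5 = L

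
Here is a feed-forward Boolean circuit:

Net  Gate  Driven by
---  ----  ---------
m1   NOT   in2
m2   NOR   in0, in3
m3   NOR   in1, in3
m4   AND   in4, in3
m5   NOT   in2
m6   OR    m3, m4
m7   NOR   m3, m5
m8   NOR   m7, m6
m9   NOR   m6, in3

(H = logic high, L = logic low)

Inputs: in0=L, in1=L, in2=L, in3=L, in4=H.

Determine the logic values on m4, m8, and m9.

m4 = L  m8 = L  m9 = L

m3 = in1 NOR in3 = L NOR L = H
m4 = in4 AND in3 = H AND L = L
m5 = NOT in2 = NOT L = H
m6 = m3 OR m4 = H OR L = H
m7 = m3 NOR m5 = H NOR H = L
m8 = m7 NOR m6 = L NOR H = L
m9 = m6 NOR in3 = H NOR L = L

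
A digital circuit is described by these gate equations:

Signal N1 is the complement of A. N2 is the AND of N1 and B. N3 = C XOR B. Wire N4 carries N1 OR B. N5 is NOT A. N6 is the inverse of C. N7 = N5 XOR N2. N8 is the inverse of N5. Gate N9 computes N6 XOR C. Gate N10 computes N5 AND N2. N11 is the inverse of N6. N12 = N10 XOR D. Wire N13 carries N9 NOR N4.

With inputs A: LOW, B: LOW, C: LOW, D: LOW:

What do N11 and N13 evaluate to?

N1 = NOT A = NOT LOW = HIGH
N4 = N1 OR B = HIGH OR LOW = HIGH
N6 = NOT C = NOT LOW = HIGH
N9 = N6 XOR C = HIGH XOR LOW = HIGH
N11 = NOT N6 = NOT HIGH = LOW
N13 = N9 NOR N4 = HIGH NOR HIGH = LOW

N11 = LOW; N13 = LOW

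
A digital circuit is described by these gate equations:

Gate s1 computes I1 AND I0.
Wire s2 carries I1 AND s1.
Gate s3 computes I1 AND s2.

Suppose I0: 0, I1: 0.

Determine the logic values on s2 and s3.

s2 = 0  s3 = 0

s1 = I1 AND I0 = 0 AND 0 = 0
s2 = I1 AND s1 = 0 AND 0 = 0
s3 = I1 AND s2 = 0 AND 0 = 0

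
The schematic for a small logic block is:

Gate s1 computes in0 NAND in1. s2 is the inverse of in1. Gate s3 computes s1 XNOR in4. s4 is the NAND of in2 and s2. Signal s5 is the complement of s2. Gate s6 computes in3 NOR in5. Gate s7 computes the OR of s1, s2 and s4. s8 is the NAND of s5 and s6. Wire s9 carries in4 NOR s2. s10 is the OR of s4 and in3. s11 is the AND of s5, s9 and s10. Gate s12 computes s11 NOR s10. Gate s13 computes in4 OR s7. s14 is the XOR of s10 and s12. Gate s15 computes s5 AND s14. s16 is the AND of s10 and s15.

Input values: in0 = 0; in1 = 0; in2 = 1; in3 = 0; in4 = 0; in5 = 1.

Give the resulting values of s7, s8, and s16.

s1 = in0 NAND in1 = 0 NAND 0 = 1
s2 = NOT in1 = NOT 0 = 1
s4 = in2 NAND s2 = 1 NAND 1 = 0
s5 = NOT s2 = NOT 1 = 0
s6 = in3 NOR in5 = 0 NOR 1 = 0
s7 = s1 OR s2 OR s4 = 1 OR 1 OR 0 = 1
s8 = s5 NAND s6 = 0 NAND 0 = 1
s9 = in4 NOR s2 = 0 NOR 1 = 0
s10 = s4 OR in3 = 0 OR 0 = 0
s11 = s5 AND s9 AND s10 = 0 AND 0 AND 0 = 0
s12 = s11 NOR s10 = 0 NOR 0 = 1
s14 = s10 XOR s12 = 0 XOR 1 = 1
s15 = s5 AND s14 = 0 AND 1 = 0
s16 = s10 AND s15 = 0 AND 0 = 0

s7 = 1, s8 = 1, s16 = 0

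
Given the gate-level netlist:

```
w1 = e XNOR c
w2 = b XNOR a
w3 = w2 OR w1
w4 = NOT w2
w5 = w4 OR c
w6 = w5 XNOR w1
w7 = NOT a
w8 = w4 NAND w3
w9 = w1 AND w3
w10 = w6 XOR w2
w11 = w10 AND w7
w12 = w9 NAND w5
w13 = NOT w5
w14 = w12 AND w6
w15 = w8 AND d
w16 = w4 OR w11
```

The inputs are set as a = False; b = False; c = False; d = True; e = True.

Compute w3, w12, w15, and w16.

w1 = e XNOR c = True XNOR False = False
w2 = b XNOR a = False XNOR False = True
w3 = w2 OR w1 = True OR False = True
w4 = NOT w2 = NOT True = False
w5 = w4 OR c = False OR False = False
w6 = w5 XNOR w1 = False XNOR False = True
w7 = NOT a = NOT False = True
w8 = w4 NAND w3 = False NAND True = True
w9 = w1 AND w3 = False AND True = False
w10 = w6 XOR w2 = True XOR True = False
w11 = w10 AND w7 = False AND True = False
w12 = w9 NAND w5 = False NAND False = True
w15 = w8 AND d = True AND True = True
w16 = w4 OR w11 = False OR False = False

w3 = True  w12 = True  w15 = True  w16 = False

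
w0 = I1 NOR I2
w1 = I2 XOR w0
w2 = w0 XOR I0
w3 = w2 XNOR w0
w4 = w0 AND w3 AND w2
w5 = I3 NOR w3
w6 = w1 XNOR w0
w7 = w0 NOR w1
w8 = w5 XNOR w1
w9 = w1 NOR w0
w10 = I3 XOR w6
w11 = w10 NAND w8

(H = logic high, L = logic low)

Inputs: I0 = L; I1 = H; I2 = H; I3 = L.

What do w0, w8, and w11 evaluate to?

w0 = L, w8 = L, w11 = H

w0 = I1 NOR I2 = H NOR H = L
w1 = I2 XOR w0 = H XOR L = H
w2 = w0 XOR I0 = L XOR L = L
w3 = w2 XNOR w0 = L XNOR L = H
w5 = I3 NOR w3 = L NOR H = L
w6 = w1 XNOR w0 = H XNOR L = L
w8 = w5 XNOR w1 = L XNOR H = L
w10 = I3 XOR w6 = L XOR L = L
w11 = w10 NAND w8 = L NAND L = H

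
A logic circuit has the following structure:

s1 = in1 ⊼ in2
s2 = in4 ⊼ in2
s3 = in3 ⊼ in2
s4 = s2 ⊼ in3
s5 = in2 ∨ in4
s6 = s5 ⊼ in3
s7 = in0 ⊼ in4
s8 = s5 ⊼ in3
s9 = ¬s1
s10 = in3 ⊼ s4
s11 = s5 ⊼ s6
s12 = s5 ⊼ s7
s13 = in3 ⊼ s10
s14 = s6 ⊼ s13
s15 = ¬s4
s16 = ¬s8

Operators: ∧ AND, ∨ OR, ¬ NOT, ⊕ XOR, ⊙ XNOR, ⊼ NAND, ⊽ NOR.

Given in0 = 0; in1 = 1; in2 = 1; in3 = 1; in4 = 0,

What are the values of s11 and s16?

s5 = in2 OR in4 = 1 OR 0 = 1
s6 = s5 NAND in3 = 1 NAND 1 = 0
s8 = s5 NAND in3 = 1 NAND 1 = 0
s11 = s5 NAND s6 = 1 NAND 0 = 1
s16 = NOT s8 = NOT 0 = 1

s11 = 1, s16 = 1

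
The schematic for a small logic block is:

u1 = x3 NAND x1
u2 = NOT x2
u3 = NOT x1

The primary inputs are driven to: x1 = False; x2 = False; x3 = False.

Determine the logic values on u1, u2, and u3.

u1 = False NAND False = True
u2 = NOT False = True
u3 = NOT False = True

u1 = True, u2 = True, u3 = True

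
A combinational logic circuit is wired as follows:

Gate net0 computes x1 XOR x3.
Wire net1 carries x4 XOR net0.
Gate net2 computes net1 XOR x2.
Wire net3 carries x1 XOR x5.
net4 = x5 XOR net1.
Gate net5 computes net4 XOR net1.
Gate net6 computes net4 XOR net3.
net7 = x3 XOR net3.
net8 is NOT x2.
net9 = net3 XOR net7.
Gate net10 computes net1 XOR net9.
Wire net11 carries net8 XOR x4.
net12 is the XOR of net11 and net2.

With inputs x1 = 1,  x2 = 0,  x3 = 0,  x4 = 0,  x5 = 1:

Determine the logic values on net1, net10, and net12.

net0 = x1 XOR x3 = 1 XOR 0 = 1
net1 = x4 XOR net0 = 0 XOR 1 = 1
net2 = net1 XOR x2 = 1 XOR 0 = 1
net3 = x1 XOR x5 = 1 XOR 1 = 0
net7 = x3 XOR net3 = 0 XOR 0 = 0
net8 = NOT x2 = NOT 0 = 1
net9 = net3 XOR net7 = 0 XOR 0 = 0
net10 = net1 XOR net9 = 1 XOR 0 = 1
net11 = net8 XOR x4 = 1 XOR 0 = 1
net12 = net11 XOR net2 = 1 XOR 1 = 0

net1 = 1; net10 = 1; net12 = 0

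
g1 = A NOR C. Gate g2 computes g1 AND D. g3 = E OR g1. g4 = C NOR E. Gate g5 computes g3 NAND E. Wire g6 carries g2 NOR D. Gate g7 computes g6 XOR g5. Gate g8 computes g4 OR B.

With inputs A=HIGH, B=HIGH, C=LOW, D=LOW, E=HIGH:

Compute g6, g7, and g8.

g6 = HIGH; g7 = HIGH; g8 = HIGH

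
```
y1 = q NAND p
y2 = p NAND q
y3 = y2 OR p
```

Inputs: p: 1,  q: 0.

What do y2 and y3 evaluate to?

y2 = p NAND q = 1 NAND 0 = 1
y3 = y2 OR p = 1 OR 1 = 1

y2 = 1; y3 = 1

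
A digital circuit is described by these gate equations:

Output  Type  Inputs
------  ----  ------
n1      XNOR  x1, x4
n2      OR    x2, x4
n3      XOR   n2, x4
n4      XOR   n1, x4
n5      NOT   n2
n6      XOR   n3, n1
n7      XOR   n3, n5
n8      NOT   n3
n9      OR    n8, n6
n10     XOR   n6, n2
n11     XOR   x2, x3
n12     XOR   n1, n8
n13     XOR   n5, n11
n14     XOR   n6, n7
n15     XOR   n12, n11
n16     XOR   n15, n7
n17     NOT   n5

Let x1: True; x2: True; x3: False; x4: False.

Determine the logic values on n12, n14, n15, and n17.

n1 = x1 XNOR x4 = True XNOR False = False
n2 = x2 OR x4 = True OR False = True
n3 = n2 XOR x4 = True XOR False = True
n5 = NOT n2 = NOT True = False
n6 = n3 XOR n1 = True XOR False = True
n7 = n3 XOR n5 = True XOR False = True
n8 = NOT n3 = NOT True = False
n11 = x2 XOR x3 = True XOR False = True
n12 = n1 XOR n8 = False XOR False = False
n14 = n6 XOR n7 = True XOR True = False
n15 = n12 XOR n11 = False XOR True = True
n17 = NOT n5 = NOT False = True

n12 = False, n14 = False, n15 = True, n17 = True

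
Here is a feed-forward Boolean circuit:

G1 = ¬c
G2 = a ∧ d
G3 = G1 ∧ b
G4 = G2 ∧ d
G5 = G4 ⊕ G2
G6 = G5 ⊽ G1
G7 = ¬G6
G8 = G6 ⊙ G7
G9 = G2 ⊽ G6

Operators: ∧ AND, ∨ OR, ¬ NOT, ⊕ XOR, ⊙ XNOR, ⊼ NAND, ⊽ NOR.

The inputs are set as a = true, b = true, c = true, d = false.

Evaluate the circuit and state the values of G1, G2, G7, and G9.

G1 = false, G2 = false, G7 = false, G9 = false

G1 = NOT c = NOT true = false
G2 = a AND d = true AND false = false
G4 = G2 AND d = false AND false = false
G5 = G4 XOR G2 = false XOR false = false
G6 = G5 NOR G1 = false NOR false = true
G7 = NOT G6 = NOT true = false
G9 = G2 NOR G6 = false NOR true = false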